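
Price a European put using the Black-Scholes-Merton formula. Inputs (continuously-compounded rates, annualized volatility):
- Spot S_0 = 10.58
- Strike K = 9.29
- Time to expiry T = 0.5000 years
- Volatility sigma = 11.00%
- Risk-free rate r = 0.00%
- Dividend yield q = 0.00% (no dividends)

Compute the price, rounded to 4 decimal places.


Answer: Price = 0.0151

Derivation:
d1 = (ln(S/K) + (r - q + 0.5*sigma^2) * T) / (sigma * sqrt(T)) = 1.71057967
d2 = d1 - sigma * sqrt(T) = 1.63279793
exp(-rT) = 1.00000000; exp(-qT) = 1.00000000
P = K * exp(-rT) * N(-d2) - S_0 * exp(-qT) * N(-d1)
N(-d1) = 0.04357937; N(-d2) = 0.05125575
P = 9.2900 * 1.00000000 * 0.05125575 - 10.5800 * 1.00000000 * 0.04357937 = 0.0151


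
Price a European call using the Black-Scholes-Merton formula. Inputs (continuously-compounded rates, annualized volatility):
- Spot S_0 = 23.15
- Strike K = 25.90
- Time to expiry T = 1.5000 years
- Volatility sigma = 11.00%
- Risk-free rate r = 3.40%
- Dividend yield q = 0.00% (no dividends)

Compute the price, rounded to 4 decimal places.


Answer: Price = 0.6815

Derivation:
d1 = (ln(S/K) + (r - q + 0.5*sigma^2) * T) / (sigma * sqrt(T)) = -0.38726573
d2 = d1 - sigma * sqrt(T) = -0.52198766
exp(-rT) = 0.95027867; exp(-qT) = 1.00000000
C = S_0 * exp(-qT) * N(d1) - K * exp(-rT) * N(d2)
N(d1) = 0.34927975; N(d2) = 0.30083946
C = 23.1500 * 1.00000000 * 0.34927975 - 25.9000 * 0.95027867 * 0.30083946 = 0.6815


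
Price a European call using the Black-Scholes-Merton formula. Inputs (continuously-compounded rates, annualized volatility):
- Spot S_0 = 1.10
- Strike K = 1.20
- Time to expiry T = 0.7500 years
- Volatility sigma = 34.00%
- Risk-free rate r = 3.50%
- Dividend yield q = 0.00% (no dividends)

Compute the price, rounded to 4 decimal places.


d1 = (ln(S/K) + (r - q + 0.5*sigma^2) * T) / (sigma * sqrt(T)) = -0.05913214
d2 = d1 - sigma * sqrt(T) = -0.35358077
exp(-rT) = 0.97409154; exp(-qT) = 1.00000000
C = S_0 * exp(-qT) * N(d1) - K * exp(-rT) * N(d2)
N(d1) = 0.47642343; N(d2) = 0.36182654
C = 1.1000 * 1.00000000 * 0.47642343 - 1.2000 * 0.97409154 * 0.36182654 = 0.1011

Answer: Price = 0.1011


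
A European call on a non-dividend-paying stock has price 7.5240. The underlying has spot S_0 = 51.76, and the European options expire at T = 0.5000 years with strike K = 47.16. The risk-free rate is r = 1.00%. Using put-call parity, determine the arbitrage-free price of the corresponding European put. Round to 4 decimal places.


Answer: Put price = 2.6888

Derivation:
Put-call parity: C - P = S_0 * exp(-qT) - K * exp(-rT).
S_0 * exp(-qT) = 51.7600 * 1.00000000 = 51.76000000
K * exp(-rT) = 47.1600 * 0.99501248 = 46.92478852
P = C - S*exp(-qT) + K*exp(-rT)
P = 7.5240 - 51.76000000 + 46.92478852 = 2.6888


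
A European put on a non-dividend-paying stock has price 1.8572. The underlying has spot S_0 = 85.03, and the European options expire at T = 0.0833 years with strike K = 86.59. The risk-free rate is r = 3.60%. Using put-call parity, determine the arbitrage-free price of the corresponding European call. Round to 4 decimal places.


Answer: Call price = 0.5565

Derivation:
Put-call parity: C - P = S_0 * exp(-qT) - K * exp(-rT).
S_0 * exp(-qT) = 85.0300 * 1.00000000 = 85.03000000
K * exp(-rT) = 86.5900 * 0.99700569 = 86.33072286
C = P + S*exp(-qT) - K*exp(-rT)
C = 1.8572 + 85.03000000 - 86.33072286 = 0.5565


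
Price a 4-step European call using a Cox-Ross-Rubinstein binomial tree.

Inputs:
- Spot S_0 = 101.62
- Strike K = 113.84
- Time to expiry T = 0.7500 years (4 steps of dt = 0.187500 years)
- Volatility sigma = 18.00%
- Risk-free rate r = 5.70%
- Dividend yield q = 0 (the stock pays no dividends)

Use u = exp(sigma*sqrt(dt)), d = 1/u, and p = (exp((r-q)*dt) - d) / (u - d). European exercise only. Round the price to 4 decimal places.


dt = T/N = 0.187500
u = exp(sigma*sqrt(dt)) = 1.081060; d = 1/u = 0.925018
p = (exp((r-q)*dt) - d) / (u - d) = 0.549383
Discount per step: exp(-r*dt) = 0.989369
Stock lattice S(k, i) with i counting down-moves:
  k=0: S(0,0) = 101.6200
  k=1: S(1,0) = 109.8573; S(1,1) = 94.0003
  k=2: S(2,0) = 118.7624; S(2,1) = 101.6200; S(2,2) = 86.9520
  k=3: S(3,0) = 128.3893; S(3,1) = 109.8573; S(3,2) = 94.0003; S(3,3) = 80.4321
  k=4: S(4,0) = 138.7966; S(4,1) = 118.7624; S(4,2) = 101.6200; S(4,3) = 86.9520; S(4,4) = 74.4011
Terminal payoffs V(N, i) = max(S_T - K, 0):
  V(4,0) = 24.956594; V(4,1) = 4.922410; V(4,2) = 0.000000; V(4,3) = 0.000000; V(4,4) = 0.000000
Backward induction: V(k, i) = exp(-r*dt) * [p * V(k+1, i) + (1-p) * V(k+1, i+1)].
  V(3,0) = exp(-r*dt) * [p*24.956594 + (1-p)*4.922410] = 15.759508
  V(3,1) = exp(-r*dt) * [p*4.922410 + (1-p)*0.000000] = 2.675538
  V(3,2) = exp(-r*dt) * [p*0.000000 + (1-p)*0.000000] = 0.000000
  V(3,3) = exp(-r*dt) * [p*0.000000 + (1-p)*0.000000] = 0.000000
  V(2,0) = exp(-r*dt) * [p*15.759508 + (1-p)*2.675538] = 9.758787
  V(2,1) = exp(-r*dt) * [p*2.675538 + (1-p)*0.000000] = 1.454268
  V(2,2) = exp(-r*dt) * [p*0.000000 + (1-p)*0.000000] = 0.000000
  V(1,0) = exp(-r*dt) * [p*9.758787 + (1-p)*1.454268] = 5.952666
  V(1,1) = exp(-r*dt) * [p*1.454268 + (1-p)*0.000000] = 0.790456
  V(0,0) = exp(-r*dt) * [p*5.952666 + (1-p)*0.790456] = 3.587932

Answer: Price = V(0,0) = 3.5879


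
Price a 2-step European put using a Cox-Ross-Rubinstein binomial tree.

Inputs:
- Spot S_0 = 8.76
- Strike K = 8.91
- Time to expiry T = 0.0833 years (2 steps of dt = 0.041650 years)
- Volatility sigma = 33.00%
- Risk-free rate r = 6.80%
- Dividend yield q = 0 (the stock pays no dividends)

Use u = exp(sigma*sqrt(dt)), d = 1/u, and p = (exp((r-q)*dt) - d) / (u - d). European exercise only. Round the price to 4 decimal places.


dt = T/N = 0.041650
u = exp(sigma*sqrt(dt)) = 1.069667; d = 1/u = 0.934870
p = (exp((r-q)*dt) - d) / (u - d) = 0.504210
Discount per step: exp(-r*dt) = 0.997172
Stock lattice S(k, i) with i counting down-moves:
  k=0: S(0,0) = 8.7600
  k=1: S(1,0) = 9.3703; S(1,1) = 8.1895
  k=2: S(2,0) = 10.0231; S(2,1) = 8.7600; S(2,2) = 7.6561
Terminal payoffs V(N, i) = max(K - S_T, 0):
  V(2,0) = 0.000000; V(2,1) = 0.150000; V(2,2) = 1.253914
Backward induction: V(k, i) = exp(-r*dt) * [p * V(k+1, i) + (1-p) * V(k+1, i+1)].
  V(1,0) = exp(-r*dt) * [p*0.000000 + (1-p)*0.150000] = 0.074158
  V(1,1) = exp(-r*dt) * [p*0.150000 + (1-p)*1.253914] = 0.695337
  V(0,0) = exp(-r*dt) * [p*0.074158 + (1-p)*0.695337] = 0.381052

Answer: Price = V(0,0) = 0.3811


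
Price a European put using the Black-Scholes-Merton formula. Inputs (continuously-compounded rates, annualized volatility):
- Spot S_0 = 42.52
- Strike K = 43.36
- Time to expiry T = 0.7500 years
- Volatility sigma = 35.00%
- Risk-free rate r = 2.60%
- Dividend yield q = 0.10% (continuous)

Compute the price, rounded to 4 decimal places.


Answer: Price = 5.1376

Derivation:
d1 = (ln(S/K) + (r - q + 0.5*sigma^2) * T) / (sigma * sqrt(T)) = 0.14887289
d2 = d1 - sigma * sqrt(T) = -0.15423600
exp(-rT) = 0.98068890; exp(-qT) = 0.99925028
P = K * exp(-rT) * N(-d2) - S_0 * exp(-qT) * N(-d1)
N(-d1) = 0.44082697; N(-d2) = 0.56128817
P = 43.3600 * 0.98068890 * 0.56128817 - 42.5200 * 0.99925028 * 0.44082697 = 5.1376


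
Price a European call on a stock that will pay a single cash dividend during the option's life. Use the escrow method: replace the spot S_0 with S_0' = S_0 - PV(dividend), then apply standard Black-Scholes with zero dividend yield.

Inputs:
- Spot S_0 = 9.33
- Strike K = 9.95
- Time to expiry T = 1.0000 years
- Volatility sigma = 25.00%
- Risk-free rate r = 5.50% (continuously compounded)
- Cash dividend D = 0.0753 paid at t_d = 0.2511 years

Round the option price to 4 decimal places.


PV(D) = D * exp(-r * t_d) = 0.0753 * 0.98628443 = 0.07426722
S_0' = S_0 - PV(D) = 9.3300 - 0.07426722 = 9.25573278
d1 = (ln(S_0'/K) + (r + sigma^2/2)*T) / (sigma*sqrt(T)) = 0.05568227
d2 = d1 - sigma*sqrt(T) = -0.19431773
exp(-rT) = 0.94648515
N(d1) = 0.52220254; N(d2) = 0.42296355
C = S_0' * N(d1) - K * exp(-rT) * N(d2) = 9.25573278 * 0.52220254 - 9.9500 * 0.94648515 * 0.42296355 = 0.8501

Answer: Price = 0.8501


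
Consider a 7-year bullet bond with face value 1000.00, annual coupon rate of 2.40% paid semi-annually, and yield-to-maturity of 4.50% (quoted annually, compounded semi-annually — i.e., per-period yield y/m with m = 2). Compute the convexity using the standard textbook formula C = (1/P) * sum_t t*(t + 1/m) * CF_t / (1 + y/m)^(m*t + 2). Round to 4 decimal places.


Coupon per period c = face * coupon_rate / m = 12.000000
Periods per year m = 2; per-period yield y/m = 0.022500
Number of cashflows N = 14
Cashflows (t years, CF_t, discount factor 1/(1+y/m)^(m*t), PV):
  t = 0.5000: CF_t = 12.000000, DF = 0.977995, PV = 11.735941
  t = 1.0000: CF_t = 12.000000, DF = 0.956474, PV = 11.477693
  t = 1.5000: CF_t = 12.000000, DF = 0.935427, PV = 11.225128
  t = 2.0000: CF_t = 12.000000, DF = 0.914843, PV = 10.978120
  t = 2.5000: CF_t = 12.000000, DF = 0.894712, PV = 10.736548
  t = 3.0000: CF_t = 12.000000, DF = 0.875024, PV = 10.500291
  t = 3.5000: CF_t = 12.000000, DF = 0.855769, PV = 10.269234
  t = 4.0000: CF_t = 12.000000, DF = 0.836938, PV = 10.043260
  t = 4.5000: CF_t = 12.000000, DF = 0.818522, PV = 9.822259
  t = 5.0000: CF_t = 12.000000, DF = 0.800510, PV = 9.606122
  t = 5.5000: CF_t = 12.000000, DF = 0.782895, PV = 9.394740
  t = 6.0000: CF_t = 12.000000, DF = 0.765667, PV = 9.188010
  t = 6.5000: CF_t = 12.000000, DF = 0.748819, PV = 8.985829
  t = 7.0000: CF_t = 1012.000000, DF = 0.732341, PV = 741.129464
Price P = sum_t PV_t = 875.092638
Convexity numerator sum_t t*(t + 1/m) * CF_t / (1+y/m)^(m*t + 2):
  t = 0.5000: term = 5.612564
  t = 1.0000: term = 16.467180
  t = 1.5000: term = 32.209643
  t = 2.0000: term = 52.501456
  t = 2.5000: term = 77.019251
  t = 3.0000: term = 105.454232
  t = 3.5000: term = 137.511631
  t = 4.0000: term = 172.910189
  t = 4.5000: term = 211.381649
  t = 5.0000: term = 252.670267
  t = 5.5000: term = 296.532343
  t = 6.0000: term = 342.735760
  t = 6.5000: term = 391.059547
  t = 7.0000: term = 37215.747720
Convexity = (1/P) * sum = 39309.813431 / 875.092638 = 44.920745

Answer: Convexity = 44.9207


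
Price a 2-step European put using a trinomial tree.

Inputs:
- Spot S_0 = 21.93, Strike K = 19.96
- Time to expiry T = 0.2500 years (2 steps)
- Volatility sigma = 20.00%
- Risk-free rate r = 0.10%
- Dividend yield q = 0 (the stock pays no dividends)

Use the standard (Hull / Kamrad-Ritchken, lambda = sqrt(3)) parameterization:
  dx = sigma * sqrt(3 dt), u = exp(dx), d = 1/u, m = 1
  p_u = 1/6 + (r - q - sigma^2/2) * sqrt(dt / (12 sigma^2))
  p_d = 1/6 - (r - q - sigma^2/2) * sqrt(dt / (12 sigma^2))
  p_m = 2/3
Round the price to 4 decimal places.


Answer: Price = V(0,0) = 0.2181

Derivation:
dt = T/N = 0.125000; dx = sigma*sqrt(3*dt) = 0.122474
u = exp(dx) = 1.130290; d = 1/u = 0.884728
p_u = 0.156971, p_m = 0.666667, p_d = 0.176363
Discount per step: exp(-r*dt) = 0.999875
Stock lattice S(k, j) with j the centered position index:
  k=0: S(0,+0) = 21.9300
  k=1: S(1,-1) = 19.4021; S(1,+0) = 21.9300; S(1,+1) = 24.7873
  k=2: S(2,-2) = 17.1656; S(2,-1) = 19.4021; S(2,+0) = 21.9300; S(2,+1) = 24.7873; S(2,+2) = 28.0168
Terminal payoffs V(N, j) = max(K - S_T, 0):
  V(2,-2) = 2.794414; V(2,-1) = 0.557905; V(2,+0) = 0.000000; V(2,+1) = 0.000000; V(2,+2) = 0.000000
Backward induction: V(k, j) = exp(-r*dt) * [p_u * V(k+1, j+1) + p_m * V(k+1, j) + p_d * V(k+1, j-1)]
  V(1,-1) = exp(-r*dt) * [p_u*0.000000 + p_m*0.557905 + p_d*2.794414] = 0.864658
  V(1,+0) = exp(-r*dt) * [p_u*0.000000 + p_m*0.000000 + p_d*0.557905] = 0.098381
  V(1,+1) = exp(-r*dt) * [p_u*0.000000 + p_m*0.000000 + p_d*0.000000] = 0.000000
  V(0,+0) = exp(-r*dt) * [p_u*0.000000 + p_m*0.098381 + p_d*0.864658] = 0.218054


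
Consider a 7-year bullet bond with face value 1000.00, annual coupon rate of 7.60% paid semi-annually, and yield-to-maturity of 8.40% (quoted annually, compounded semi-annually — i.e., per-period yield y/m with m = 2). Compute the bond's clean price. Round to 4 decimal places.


Coupon per period c = face * coupon_rate / m = 38.000000
Periods per year m = 2; per-period yield y/m = 0.042000
Number of cashflows N = 14
Cashflows (t years, CF_t, discount factor 1/(1+y/m)^(m*t), PV):
  t = 0.5000: CF_t = 38.000000, DF = 0.959693, PV = 36.468330
  t = 1.0000: CF_t = 38.000000, DF = 0.921010, PV = 34.998397
  t = 1.5000: CF_t = 38.000000, DF = 0.883887, PV = 33.587713
  t = 2.0000: CF_t = 38.000000, DF = 0.848260, PV = 32.233890
  t = 2.5000: CF_t = 38.000000, DF = 0.814069, PV = 30.934635
  t = 3.0000: CF_t = 38.000000, DF = 0.781257, PV = 29.687750
  t = 3.5000: CF_t = 38.000000, DF = 0.749766, PV = 28.491123
  t = 4.0000: CF_t = 38.000000, DF = 0.719545, PV = 27.342728
  t = 4.5000: CF_t = 38.000000, DF = 0.690543, PV = 26.240622
  t = 5.0000: CF_t = 38.000000, DF = 0.662709, PV = 25.182939
  t = 5.5000: CF_t = 38.000000, DF = 0.635997, PV = 24.167887
  t = 6.0000: CF_t = 38.000000, DF = 0.610362, PV = 23.193750
  t = 6.5000: CF_t = 38.000000, DF = 0.585760, PV = 22.258877
  t = 7.0000: CF_t = 1038.000000, DF = 0.562150, PV = 583.511323
Price P = sum_t PV_t = 958.299965

Answer: Price = 958.3000


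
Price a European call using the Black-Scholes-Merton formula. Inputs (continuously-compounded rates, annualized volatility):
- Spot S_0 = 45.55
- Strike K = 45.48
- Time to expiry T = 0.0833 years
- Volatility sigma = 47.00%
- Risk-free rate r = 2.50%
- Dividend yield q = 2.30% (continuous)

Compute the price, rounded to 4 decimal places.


Answer: Price = 2.4952

Derivation:
d1 = (ln(S/K) + (r - q + 0.5*sigma^2) * T) / (sigma * sqrt(T)) = 0.08039090
d2 = d1 - sigma * sqrt(T) = -0.05525927
exp(-rT) = 0.99791967; exp(-qT) = 0.99808593
C = S_0 * exp(-qT) * N(d1) - K * exp(-rT) * N(d2)
N(d1) = 0.53203682; N(d2) = 0.47796595
C = 45.5500 * 0.99808593 * 0.53203682 - 45.4800 * 0.99791967 * 0.47796595 = 2.4952


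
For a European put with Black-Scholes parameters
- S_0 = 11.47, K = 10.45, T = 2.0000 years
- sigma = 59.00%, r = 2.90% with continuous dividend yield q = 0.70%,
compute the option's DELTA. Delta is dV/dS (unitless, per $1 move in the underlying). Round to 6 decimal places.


d1 = 0.5815449345; d2 = -0.2528410673
phi(d1) = 0.3368775430; exp(-qT) = 0.9860975443; exp(-rT) = 0.9436499474
N(-d1) = 0.2804366215
Delta = -exp(-qT) * N(-d1) = -0.9860975443 * 0.2804366215 = -0.276538

Answer: Delta = -0.276538


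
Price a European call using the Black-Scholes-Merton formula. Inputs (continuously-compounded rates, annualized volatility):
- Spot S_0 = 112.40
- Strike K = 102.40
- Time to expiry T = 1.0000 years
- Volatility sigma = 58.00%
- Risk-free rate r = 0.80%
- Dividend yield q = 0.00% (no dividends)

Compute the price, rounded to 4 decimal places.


Answer: Price = 30.1817

Derivation:
d1 = (ln(S/K) + (r - q + 0.5*sigma^2) * T) / (sigma * sqrt(T)) = 0.46444349
d2 = d1 - sigma * sqrt(T) = -0.11555651
exp(-rT) = 0.99203191; exp(-qT) = 1.00000000
C = S_0 * exp(-qT) * N(d1) - K * exp(-rT) * N(d2)
N(d1) = 0.67883498; N(d2) = 0.45400202
C = 112.4000 * 1.00000000 * 0.67883498 - 102.4000 * 0.99203191 * 0.45400202 = 30.1817


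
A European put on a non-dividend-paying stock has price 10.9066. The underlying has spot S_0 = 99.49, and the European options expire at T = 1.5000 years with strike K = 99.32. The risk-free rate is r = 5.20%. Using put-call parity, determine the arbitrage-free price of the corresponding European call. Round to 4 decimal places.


Put-call parity: C - P = S_0 * exp(-qT) - K * exp(-rT).
S_0 * exp(-qT) = 99.4900 * 1.00000000 = 99.49000000
K * exp(-rT) = 99.3200 * 0.92496443 = 91.86746684
C = P + S*exp(-qT) - K*exp(-rT)
C = 10.9066 + 99.49000000 - 91.86746684 = 18.5291

Answer: Call price = 18.5291


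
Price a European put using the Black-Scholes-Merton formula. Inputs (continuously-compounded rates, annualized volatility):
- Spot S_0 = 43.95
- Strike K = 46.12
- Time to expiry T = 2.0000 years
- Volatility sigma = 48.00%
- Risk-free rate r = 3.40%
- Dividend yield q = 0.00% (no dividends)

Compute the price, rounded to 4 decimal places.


Answer: Price = 11.1368

Derivation:
d1 = (ln(S/K) + (r - q + 0.5*sigma^2) * T) / (sigma * sqrt(T)) = 0.36858814
d2 = d1 - sigma * sqrt(T) = -0.31023437
exp(-rT) = 0.93426047; exp(-qT) = 1.00000000
P = K * exp(-rT) * N(-d2) - S_0 * exp(-qT) * N(-d1)
N(-d1) = 0.35621737; N(-d2) = 0.62180863
P = 46.1200 * 0.93426047 * 0.62180863 - 43.9500 * 1.00000000 * 0.35621737 = 11.1368


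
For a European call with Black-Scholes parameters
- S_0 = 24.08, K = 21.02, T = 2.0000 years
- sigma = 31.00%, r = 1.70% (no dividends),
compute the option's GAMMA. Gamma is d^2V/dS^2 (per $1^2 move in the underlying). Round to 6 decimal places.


d1 = 0.6067597866; d2 = 0.1683535823
phi(d1) = 0.3318682413; exp(-qT) = 1.0000000000; exp(-rT) = 0.9665715046
Gamma = exp(-qT) * phi(d1) / (S * sigma * sqrt(T)) = 1.0000000000 * 0.3318682413 / (24.0800 * 0.3100 * 1.4142135624) = 0.031436

Answer: Gamma = 0.031436


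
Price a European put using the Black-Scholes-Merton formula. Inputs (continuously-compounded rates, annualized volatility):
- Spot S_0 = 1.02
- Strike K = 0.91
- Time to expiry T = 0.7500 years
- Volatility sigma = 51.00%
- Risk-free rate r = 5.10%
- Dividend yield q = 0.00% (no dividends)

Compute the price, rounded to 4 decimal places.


Answer: Price = 0.1032

Derivation:
d1 = (ln(S/K) + (r - q + 0.5*sigma^2) * T) / (sigma * sqrt(T)) = 0.56580509
d2 = d1 - sigma * sqrt(T) = 0.12413213
exp(-rT) = 0.96247229; exp(-qT) = 1.00000000
P = K * exp(-rT) * N(-d2) - S_0 * exp(-qT) * N(-d1)
N(-d1) = 0.28576314; N(-d2) = 0.45060533
P = 0.9100 * 0.96247229 * 0.45060533 - 1.0200 * 1.00000000 * 0.28576314 = 0.1032


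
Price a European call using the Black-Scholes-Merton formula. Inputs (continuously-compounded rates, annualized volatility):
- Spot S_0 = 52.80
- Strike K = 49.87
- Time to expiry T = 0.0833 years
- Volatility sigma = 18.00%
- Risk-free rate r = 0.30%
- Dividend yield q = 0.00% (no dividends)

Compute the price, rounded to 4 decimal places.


Answer: Price = 3.1240

Derivation:
d1 = (ln(S/K) + (r - q + 0.5*sigma^2) * T) / (sigma * sqrt(T)) = 1.12973347
d2 = d1 - sigma * sqrt(T) = 1.07778234
exp(-rT) = 0.99975013; exp(-qT) = 1.00000000
C = S_0 * exp(-qT) * N(d1) - K * exp(-rT) * N(d2)
N(d1) = 0.87070572; N(d2) = 0.85943455
C = 52.8000 * 1.00000000 * 0.87070572 - 49.8700 * 0.99975013 * 0.85943455 = 3.1240


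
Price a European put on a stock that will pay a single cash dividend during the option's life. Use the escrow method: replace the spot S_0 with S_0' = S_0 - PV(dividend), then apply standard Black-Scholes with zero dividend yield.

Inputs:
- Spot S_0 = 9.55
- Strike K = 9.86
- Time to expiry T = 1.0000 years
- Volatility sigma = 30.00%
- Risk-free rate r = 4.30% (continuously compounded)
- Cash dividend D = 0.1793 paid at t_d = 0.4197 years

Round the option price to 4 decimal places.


Answer: Price = 1.1578

Derivation:
PV(D) = D * exp(-r * t_d) = 0.1793 * 0.98211477 = 0.17609318
S_0' = S_0 - PV(D) = 9.5500 - 0.17609318 = 9.37390682
d1 = (ln(S_0'/K) + (r + sigma^2/2)*T) / (sigma*sqrt(T)) = 0.12481264
d2 = d1 - sigma*sqrt(T) = -0.17518736
exp(-rT) = 0.95791139
N(-d1) = 0.45033594; N(-d2) = 0.56953379
P = K * exp(-rT) * N(-d2) - S_0' * N(-d1) = 9.8600 * 0.95791139 * 0.56953379 - 9.37390682 * 0.45033594 = 1.1578


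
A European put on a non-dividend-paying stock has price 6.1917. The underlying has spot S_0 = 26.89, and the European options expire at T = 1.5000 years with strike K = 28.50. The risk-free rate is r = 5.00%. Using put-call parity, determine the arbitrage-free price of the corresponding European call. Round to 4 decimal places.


Answer: Call price = 6.6410

Derivation:
Put-call parity: C - P = S_0 * exp(-qT) - K * exp(-rT).
S_0 * exp(-qT) = 26.8900 * 1.00000000 = 26.89000000
K * exp(-rT) = 28.5000 * 0.92774349 = 26.44068936
C = P + S*exp(-qT) - K*exp(-rT)
C = 6.1917 + 26.89000000 - 26.44068936 = 6.6410


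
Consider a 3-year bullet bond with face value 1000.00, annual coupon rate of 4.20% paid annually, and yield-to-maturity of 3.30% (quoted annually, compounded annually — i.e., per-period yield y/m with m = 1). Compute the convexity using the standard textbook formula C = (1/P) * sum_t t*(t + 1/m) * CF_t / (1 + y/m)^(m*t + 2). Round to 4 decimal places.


Coupon per period c = face * coupon_rate / m = 42.000000
Periods per year m = 1; per-period yield y/m = 0.033000
Number of cashflows N = 3
Cashflows (t years, CF_t, discount factor 1/(1+y/m)^(m*t), PV):
  t = 1.0000: CF_t = 42.000000, DF = 0.968054, PV = 40.658277
  t = 2.0000: CF_t = 42.000000, DF = 0.937129, PV = 39.359416
  t = 3.0000: CF_t = 1042.000000, DF = 0.907192, PV = 945.293680
Price P = sum_t PV_t = 1025.311373
Convexity numerator sum_t t*(t + 1/m) * CF_t / (1+y/m)^(m*t + 2):
  t = 1.0000: term = 76.204097
  t = 2.0000: term = 221.309091
  t = 3.0000: term = 10630.344950
Convexity = (1/P) * sum = 10927.858138 / 1025.311373 = 10.658087

Answer: Convexity = 10.6581


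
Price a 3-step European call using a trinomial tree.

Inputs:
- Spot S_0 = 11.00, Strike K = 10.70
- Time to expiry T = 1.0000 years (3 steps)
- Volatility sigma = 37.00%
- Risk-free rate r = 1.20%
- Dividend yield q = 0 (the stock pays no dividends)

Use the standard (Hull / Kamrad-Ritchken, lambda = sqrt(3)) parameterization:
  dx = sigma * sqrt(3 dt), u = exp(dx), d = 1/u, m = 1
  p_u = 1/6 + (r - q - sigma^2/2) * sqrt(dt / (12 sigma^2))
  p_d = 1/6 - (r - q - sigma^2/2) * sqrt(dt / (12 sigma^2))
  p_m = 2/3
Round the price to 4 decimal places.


Answer: Price = V(0,0) = 1.7018

Derivation:
dt = T/N = 0.333333; dx = sigma*sqrt(3*dt) = 0.370000
u = exp(dx) = 1.447735; d = 1/u = 0.690734
p_u = 0.141239, p_m = 0.666667, p_d = 0.192095
Discount per step: exp(-r*dt) = 0.996008
Stock lattice S(k, j) with j the centered position index:
  k=0: S(0,+0) = 11.0000
  k=1: S(1,-1) = 7.5981; S(1,+0) = 11.0000; S(1,+1) = 15.9251
  k=2: S(2,-2) = 5.2483; S(2,-1) = 7.5981; S(2,+0) = 11.0000; S(2,+1) = 15.9251; S(2,+2) = 23.0553
  k=3: S(3,-3) = 3.6251; S(3,-2) = 5.2483; S(3,-1) = 7.5981; S(3,+0) = 11.0000; S(3,+1) = 15.9251; S(3,+2) = 23.0553; S(3,+3) = 33.3779
Terminal payoffs V(N, j) = max(S_T - K, 0):
  V(3,-3) = 0.000000; V(3,-2) = 0.000000; V(3,-1) = 0.000000; V(3,+0) = 0.300000; V(3,+1) = 5.225081; V(3,+2) = 12.355291; V(3,+3) = 22.677942
Backward induction: V(k, j) = exp(-r*dt) * [p_u * V(k+1, j+1) + p_m * V(k+1, j) + p_d * V(k+1, j-1)]
  V(2,-2) = exp(-r*dt) * [p_u*0.000000 + p_m*0.000000 + p_d*0.000000] = 0.000000
  V(2,-1) = exp(-r*dt) * [p_u*0.300000 + p_m*0.000000 + p_d*0.000000] = 0.042202
  V(2,+0) = exp(-r*dt) * [p_u*5.225081 + p_m*0.300000 + p_d*0.000000] = 0.934239
  V(2,+1) = exp(-r*dt) * [p_u*12.355291 + p_m*5.225081 + p_d*0.300000] = 5.264959
  V(2,+2) = exp(-r*dt) * [p_u*22.677942 + p_m*12.355291 + p_d*5.225081] = 12.393899
  V(1,-1) = exp(-r*dt) * [p_u*0.934239 + p_m*0.042202 + p_d*0.000000] = 0.159447
  V(1,+0) = exp(-r*dt) * [p_u*5.264959 + p_m*0.934239 + p_d*0.042202] = 1.369062
  V(1,+1) = exp(-r*dt) * [p_u*12.393899 + p_m*5.264959 + p_d*0.934239] = 5.418218
  V(0,+0) = exp(-r*dt) * [p_u*5.418218 + p_m*1.369062 + p_d*0.159447] = 1.701778


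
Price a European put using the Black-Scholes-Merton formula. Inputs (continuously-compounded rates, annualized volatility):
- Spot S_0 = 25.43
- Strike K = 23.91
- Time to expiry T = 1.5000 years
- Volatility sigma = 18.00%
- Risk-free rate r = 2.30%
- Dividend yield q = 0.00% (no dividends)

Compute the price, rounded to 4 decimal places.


Answer: Price = 1.1626

Derivation:
d1 = (ln(S/K) + (r - q + 0.5*sigma^2) * T) / (sigma * sqrt(T)) = 0.54629427
d2 = d1 - sigma * sqrt(T) = 0.32584019
exp(-rT) = 0.96608834; exp(-qT) = 1.00000000
P = K * exp(-rT) * N(-d2) - S_0 * exp(-qT) * N(-d1)
N(-d1) = 0.29243184; N(-d2) = 0.37227264
P = 23.9100 * 0.96608834 * 0.37227264 - 25.4300 * 1.00000000 * 0.29243184 = 1.1626


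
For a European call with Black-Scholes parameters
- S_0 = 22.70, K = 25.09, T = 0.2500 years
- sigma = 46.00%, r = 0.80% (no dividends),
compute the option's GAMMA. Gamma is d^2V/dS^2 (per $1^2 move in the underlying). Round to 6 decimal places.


Answer: Gamma = 0.072791

Derivation:
d1 = -0.3115410256; d2 = -0.5415410256
phi(d1) = 0.3800443059; exp(-qT) = 1.0000000000; exp(-rT) = 0.9980019987
Gamma = exp(-qT) * phi(d1) / (S * sigma * sqrt(T)) = 1.0000000000 * 0.3800443059 / (22.7000 * 0.4600 * 0.5000000000) = 0.072791


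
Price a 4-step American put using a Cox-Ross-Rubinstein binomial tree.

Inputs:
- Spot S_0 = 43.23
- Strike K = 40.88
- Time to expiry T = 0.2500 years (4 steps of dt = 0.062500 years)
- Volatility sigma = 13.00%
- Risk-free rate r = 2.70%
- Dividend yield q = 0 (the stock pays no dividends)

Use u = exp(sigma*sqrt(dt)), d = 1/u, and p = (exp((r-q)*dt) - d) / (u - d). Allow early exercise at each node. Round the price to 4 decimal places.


Answer: Price = V(0,0) = 0.2499

Derivation:
dt = T/N = 0.062500
u = exp(sigma*sqrt(dt)) = 1.033034; d = 1/u = 0.968022
p = (exp((r-q)*dt) - d) / (u - d) = 0.517855
Discount per step: exp(-r*dt) = 0.998314
Stock lattice S(k, i) with i counting down-moves:
  k=0: S(0,0) = 43.2300
  k=1: S(1,0) = 44.6581; S(1,1) = 41.8476
  k=2: S(2,0) = 46.1333; S(2,1) = 43.2300; S(2,2) = 40.5094
  k=3: S(3,0) = 47.6572; S(3,1) = 44.6581; S(3,2) = 41.8476; S(3,3) = 39.2140
  k=4: S(4,0) = 49.2316; S(4,1) = 46.1333; S(4,2) = 43.2300; S(4,3) = 40.5094; S(4,4) = 37.9601
Terminal payoffs V(N, i) = max(K - S_T, 0):
  V(4,0) = 0.000000; V(4,1) = 0.000000; V(4,2) = 0.000000; V(4,3) = 0.370574; V(4,4) = 2.919935
Backward induction: V(k, i) = exp(-r*dt) * [p * V(k+1, i) + (1-p) * V(k+1, i+1)]; then take max(V_cont, immediate exercise) for American.
  V(3,0) = exp(-r*dt) * [p*0.000000 + (1-p)*0.000000] = 0.000000; exercise = 0.000000; V(3,0) = max -> 0.000000
  V(3,1) = exp(-r*dt) * [p*0.000000 + (1-p)*0.000000] = 0.000000; exercise = 0.000000; V(3,1) = max -> 0.000000
  V(3,2) = exp(-r*dt) * [p*0.000000 + (1-p)*0.370574] = 0.178369; exercise = 0.000000; V(3,2) = max -> 0.178369
  V(3,3) = exp(-r*dt) * [p*0.370574 + (1-p)*2.919935] = 1.597039; exercise = 1.665966; V(3,3) = max -> 1.665966
  V(2,0) = exp(-r*dt) * [p*0.000000 + (1-p)*0.000000] = 0.000000; exercise = 0.000000; V(2,0) = max -> 0.000000
  V(2,1) = exp(-r*dt) * [p*0.000000 + (1-p)*0.178369] = 0.085855; exercise = 0.000000; V(2,1) = max -> 0.085855
  V(2,2) = exp(-r*dt) * [p*0.178369 + (1-p)*1.665966] = 0.894097; exercise = 0.370574; V(2,2) = max -> 0.894097
  V(1,0) = exp(-r*dt) * [p*0.000000 + (1-p)*0.085855] = 0.041325; exercise = 0.000000; V(1,0) = max -> 0.041325
  V(1,1) = exp(-r*dt) * [p*0.085855 + (1-p)*0.894097] = 0.474743; exercise = 0.000000; V(1,1) = max -> 0.474743
  V(0,0) = exp(-r*dt) * [p*0.041325 + (1-p)*0.474743] = 0.249873; exercise = 0.000000; V(0,0) = max -> 0.249873


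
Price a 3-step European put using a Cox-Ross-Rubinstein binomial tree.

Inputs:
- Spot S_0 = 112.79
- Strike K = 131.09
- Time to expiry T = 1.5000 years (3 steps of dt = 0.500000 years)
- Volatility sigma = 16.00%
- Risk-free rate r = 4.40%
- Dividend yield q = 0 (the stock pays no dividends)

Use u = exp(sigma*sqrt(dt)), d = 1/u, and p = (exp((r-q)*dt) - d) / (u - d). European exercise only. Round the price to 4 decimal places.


Answer: Price = V(0,0) = 14.6530

Derivation:
dt = T/N = 0.500000
u = exp(sigma*sqrt(dt)) = 1.119785; d = 1/u = 0.893028
p = (exp((r-q)*dt) - d) / (u - d) = 0.569841
Discount per step: exp(-r*dt) = 0.978240
Stock lattice S(k, i) with i counting down-moves:
  k=0: S(0,0) = 112.7900
  k=1: S(1,0) = 126.3006; S(1,1) = 100.7247
  k=2: S(2,0) = 141.4296; S(2,1) = 112.7900; S(2,2) = 89.9500
  k=3: S(3,0) = 158.3708; S(3,1) = 126.3006; S(3,2) = 100.7247; S(3,3) = 80.3279
Terminal payoffs V(N, i) = max(K - S_T, 0):
  V(3,0) = 0.000000; V(3,1) = 4.789402; V(3,2) = 30.365346; V(3,3) = 50.762147
Backward induction: V(k, i) = exp(-r*dt) * [p * V(k+1, i) + (1-p) * V(k+1, i+1)].
  V(2,0) = exp(-r*dt) * [p*0.000000 + (1-p)*4.789402] = 2.015375
  V(2,1) = exp(-r*dt) * [p*4.789402 + (1-p)*30.365346] = 15.447512
  V(2,2) = exp(-r*dt) * [p*30.365346 + (1-p)*50.762147] = 38.287553
  V(1,0) = exp(-r*dt) * [p*2.015375 + (1-p)*15.447512] = 7.623748
  V(1,1) = exp(-r*dt) * [p*15.447512 + (1-p)*38.287553] = 24.722440
  V(0,0) = exp(-r*dt) * [p*7.623748 + (1-p)*24.722440] = 14.652967


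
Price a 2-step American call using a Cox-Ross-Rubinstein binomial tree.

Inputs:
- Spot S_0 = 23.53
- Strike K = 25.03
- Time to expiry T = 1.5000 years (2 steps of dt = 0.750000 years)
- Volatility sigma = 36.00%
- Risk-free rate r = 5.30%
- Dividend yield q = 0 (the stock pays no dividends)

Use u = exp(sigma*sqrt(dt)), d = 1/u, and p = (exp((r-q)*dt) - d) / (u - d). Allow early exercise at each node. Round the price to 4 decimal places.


dt = T/N = 0.750000
u = exp(sigma*sqrt(dt)) = 1.365839; d = 1/u = 0.732151
p = (exp((r-q)*dt) - d) / (u - d) = 0.486674
Discount per step: exp(-r*dt) = 0.961030
Stock lattice S(k, i) with i counting down-moves:
  k=0: S(0,0) = 23.5300
  k=1: S(1,0) = 32.1382; S(1,1) = 17.2275
  k=2: S(2,0) = 43.8956; S(2,1) = 23.5300; S(2,2) = 12.6131
Terminal payoffs V(N, i) = max(S_T - K, 0):
  V(2,0) = 18.865618; V(2,1) = 0.000000; V(2,2) = 0.000000
Backward induction: V(k, i) = exp(-r*dt) * [p * V(k+1, i) + (1-p) * V(k+1, i+1)]; then take max(V_cont, immediate exercise) for American.
  V(1,0) = exp(-r*dt) * [p*18.865618 + (1-p)*0.000000] = 8.823609; exercise = 7.108200; V(1,0) = max -> 8.823609
  V(1,1) = exp(-r*dt) * [p*0.000000 + (1-p)*0.000000] = 0.000000; exercise = 0.000000; V(1,1) = max -> 0.000000
  V(0,0) = exp(-r*dt) * [p*8.823609 + (1-p)*0.000000] = 4.126877; exercise = 0.000000; V(0,0) = max -> 4.126877

Answer: Price = V(0,0) = 4.1269


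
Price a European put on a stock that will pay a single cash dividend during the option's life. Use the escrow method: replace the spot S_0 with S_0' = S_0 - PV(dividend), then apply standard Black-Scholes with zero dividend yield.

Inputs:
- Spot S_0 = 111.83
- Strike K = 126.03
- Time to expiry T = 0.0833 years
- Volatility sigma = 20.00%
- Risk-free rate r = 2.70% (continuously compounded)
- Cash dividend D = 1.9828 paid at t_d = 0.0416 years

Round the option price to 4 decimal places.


Answer: Price = 15.9194

Derivation:
PV(D) = D * exp(-r * t_d) = 1.9828 * 0.99887743 = 1.98057417
S_0' = S_0 - PV(D) = 111.8300 - 1.98057417 = 109.84942583
d1 = (ln(S_0'/K) + (r + sigma^2/2)*T) / (sigma*sqrt(T)) = -2.31265171
d2 = d1 - sigma*sqrt(T) = -2.37037519
exp(-rT) = 0.99775343
N(-d1) = 0.98962910; N(-d2) = 0.99111498
P = K * exp(-rT) * N(-d2) - S_0' * N(-d1) = 126.0300 * 0.99775343 * 0.99111498 - 109.84942583 * 0.98962910 = 15.9194


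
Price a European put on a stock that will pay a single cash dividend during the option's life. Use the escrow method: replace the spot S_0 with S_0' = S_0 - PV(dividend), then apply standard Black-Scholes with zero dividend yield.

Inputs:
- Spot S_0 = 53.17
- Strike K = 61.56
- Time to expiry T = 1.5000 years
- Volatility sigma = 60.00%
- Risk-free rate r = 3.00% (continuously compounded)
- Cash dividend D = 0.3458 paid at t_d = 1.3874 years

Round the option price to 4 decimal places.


Answer: Price = 19.1811

Derivation:
PV(D) = D * exp(-r * t_d) = 0.3458 * 0.95923230 = 0.33170253
S_0' = S_0 - PV(D) = 53.1700 - 0.33170253 = 52.83829747
d1 = (ln(S_0'/K) + (r + sigma^2/2)*T) / (sigma*sqrt(T)) = 0.22075883
d2 = d1 - sigma*sqrt(T) = -0.51408809
exp(-rT) = 0.95599748
N(-d1) = 0.41264011; N(-d2) = 0.69640480
P = K * exp(-rT) * N(-d2) - S_0' * N(-d1) = 61.5600 * 0.95599748 * 0.69640480 - 52.83829747 * 0.41264011 = 19.1811


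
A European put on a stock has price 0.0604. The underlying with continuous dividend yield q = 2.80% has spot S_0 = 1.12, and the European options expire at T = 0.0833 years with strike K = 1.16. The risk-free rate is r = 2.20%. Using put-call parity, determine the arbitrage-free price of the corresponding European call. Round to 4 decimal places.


Put-call parity: C - P = S_0 * exp(-qT) - K * exp(-rT).
S_0 * exp(-qT) = 1.1200 * 0.99767032 = 1.11739076
K * exp(-rT) = 1.1600 * 0.99816908 = 1.15787613
C = P + S*exp(-qT) - K*exp(-rT)
C = 0.0604 + 1.11739076 - 1.15787613 = 0.0199

Answer: Call price = 0.0199


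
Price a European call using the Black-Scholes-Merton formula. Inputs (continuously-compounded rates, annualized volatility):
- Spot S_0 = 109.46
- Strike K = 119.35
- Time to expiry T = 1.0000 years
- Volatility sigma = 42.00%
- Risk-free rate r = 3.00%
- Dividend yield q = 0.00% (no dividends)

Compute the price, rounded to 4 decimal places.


Answer: Price = 15.7213

Derivation:
d1 = (ln(S/K) + (r - q + 0.5*sigma^2) * T) / (sigma * sqrt(T)) = 0.07547341
d2 = d1 - sigma * sqrt(T) = -0.34452659
exp(-rT) = 0.97044553; exp(-qT) = 1.00000000
C = S_0 * exp(-qT) * N(d1) - K * exp(-rT) * N(d2)
N(d1) = 0.53008097; N(d2) = 0.36522515
C = 109.4600 * 1.00000000 * 0.53008097 - 119.3500 * 0.97044553 * 0.36522515 = 15.7213


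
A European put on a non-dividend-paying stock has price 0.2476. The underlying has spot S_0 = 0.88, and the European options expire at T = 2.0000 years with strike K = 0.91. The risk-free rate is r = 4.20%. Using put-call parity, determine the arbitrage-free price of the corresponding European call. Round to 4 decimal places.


Put-call parity: C - P = S_0 * exp(-qT) - K * exp(-rT).
S_0 * exp(-qT) = 0.8800 * 1.00000000 = 0.88000000
K * exp(-rT) = 0.9100 * 0.91943126 = 0.83668244
C = P + S*exp(-qT) - K*exp(-rT)
C = 0.2476 + 0.88000000 - 0.83668244 = 0.2909

Answer: Call price = 0.2909


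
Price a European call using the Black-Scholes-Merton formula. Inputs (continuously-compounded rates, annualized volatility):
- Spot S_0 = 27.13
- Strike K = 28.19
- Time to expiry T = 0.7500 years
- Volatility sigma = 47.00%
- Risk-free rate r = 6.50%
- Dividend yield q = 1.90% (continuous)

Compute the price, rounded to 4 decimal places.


Answer: Price = 4.2705

Derivation:
d1 = (ln(S/K) + (r - q + 0.5*sigma^2) * T) / (sigma * sqrt(T)) = 0.19411332
d2 = d1 - sigma * sqrt(T) = -0.21291862
exp(-rT) = 0.95241920; exp(-qT) = 0.98585105
C = S_0 * exp(-qT) * N(d1) - K * exp(-rT) * N(d2)
N(d1) = 0.57695642; N(d2) = 0.41569522
C = 27.1300 * 0.98585105 * 0.57695642 - 28.1900 * 0.95241920 * 0.41569522 = 4.2705


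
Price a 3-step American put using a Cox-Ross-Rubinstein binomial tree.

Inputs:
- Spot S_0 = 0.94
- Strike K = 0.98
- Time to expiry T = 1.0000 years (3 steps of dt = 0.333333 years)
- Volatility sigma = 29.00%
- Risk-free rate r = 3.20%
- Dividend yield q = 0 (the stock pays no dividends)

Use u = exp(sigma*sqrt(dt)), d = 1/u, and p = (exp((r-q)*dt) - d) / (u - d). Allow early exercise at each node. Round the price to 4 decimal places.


Answer: Price = V(0,0) = 0.1239

Derivation:
dt = T/N = 0.333333
u = exp(sigma*sqrt(dt)) = 1.182264; d = 1/u = 0.845834
p = (exp((r-q)*dt) - d) / (u - d) = 0.490115
Discount per step: exp(-r*dt) = 0.989390
Stock lattice S(k, i) with i counting down-moves:
  k=0: S(0,0) = 0.9400
  k=1: S(1,0) = 1.1113; S(1,1) = 0.7951
  k=2: S(2,0) = 1.3139; S(2,1) = 0.9400; S(2,2) = 0.6725
  k=3: S(3,0) = 1.5534; S(3,1) = 1.1113; S(3,2) = 0.7951; S(3,3) = 0.5688
Terminal payoffs V(N, i) = max(K - S_T, 0):
  V(3,0) = 0.000000; V(3,1) = 0.000000; V(3,2) = 0.184916; V(3,3) = 0.411168
Backward induction: V(k, i) = exp(-r*dt) * [p * V(k+1, i) + (1-p) * V(k+1, i+1)]; then take max(V_cont, immediate exercise) for American.
  V(2,0) = exp(-r*dt) * [p*0.000000 + (1-p)*0.000000] = 0.000000; exercise = 0.000000; V(2,0) = max -> 0.000000
  V(2,1) = exp(-r*dt) * [p*0.000000 + (1-p)*0.184916] = 0.093285; exercise = 0.040000; V(2,1) = max -> 0.093285
  V(2,2) = exp(-r*dt) * [p*0.184916 + (1-p)*0.411168] = 0.297092; exercise = 0.307490; V(2,2) = max -> 0.307490
  V(1,0) = exp(-r*dt) * [p*0.000000 + (1-p)*0.093285] = 0.047060; exercise = 0.000000; V(1,0) = max -> 0.047060
  V(1,1) = exp(-r*dt) * [p*0.093285 + (1-p)*0.307490] = 0.200357; exercise = 0.184916; V(1,1) = max -> 0.200357
  V(0,0) = exp(-r*dt) * [p*0.047060 + (1-p)*0.200357] = 0.123895; exercise = 0.040000; V(0,0) = max -> 0.123895


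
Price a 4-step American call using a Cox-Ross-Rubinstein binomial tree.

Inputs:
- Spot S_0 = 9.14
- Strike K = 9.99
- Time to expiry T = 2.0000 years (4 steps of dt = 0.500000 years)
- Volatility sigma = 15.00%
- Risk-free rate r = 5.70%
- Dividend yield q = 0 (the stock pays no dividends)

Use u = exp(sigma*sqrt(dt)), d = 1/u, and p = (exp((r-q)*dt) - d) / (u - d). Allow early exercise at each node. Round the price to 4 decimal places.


Answer: Price = V(0,0) = 0.9036

Derivation:
dt = T/N = 0.500000
u = exp(sigma*sqrt(dt)) = 1.111895; d = 1/u = 0.899365
p = (exp((r-q)*dt) - d) / (u - d) = 0.609536
Discount per step: exp(-r*dt) = 0.971902
Stock lattice S(k, i) with i counting down-moves:
  k=0: S(0,0) = 9.1400
  k=1: S(1,0) = 10.1627; S(1,1) = 8.2202
  k=2: S(2,0) = 11.2999; S(2,1) = 9.1400; S(2,2) = 7.3930
  k=3: S(3,0) = 12.5643; S(3,1) = 10.1627; S(3,2) = 8.2202; S(3,3) = 6.6490
  k=4: S(4,0) = 13.9702; S(4,1) = 11.2999; S(4,2) = 9.1400; S(4,3) = 7.3930; S(4,4) = 5.9799
Terminal payoffs V(N, i) = max(S_T - K, 0):
  V(4,0) = 3.980172; V(4,1) = 1.309884; V(4,2) = 0.000000; V(4,3) = 0.000000; V(4,4) = 0.000000
Backward induction: V(k, i) = exp(-r*dt) * [p * V(k+1, i) + (1-p) * V(k+1, i+1)]; then take max(V_cont, immediate exercise) for American.
  V(3,0) = exp(-r*dt) * [p*3.980172 + (1-p)*1.309884] = 2.854983; exercise = 2.574287; V(3,0) = max -> 2.854983
  V(3,1) = exp(-r*dt) * [p*1.309884 + (1-p)*0.000000] = 0.775988; exercise = 0.172723; V(3,1) = max -> 0.775988
  V(3,2) = exp(-r*dt) * [p*0.000000 + (1-p)*0.000000] = 0.000000; exercise = 0.000000; V(3,2) = max -> 0.000000
  V(3,3) = exp(-r*dt) * [p*0.000000 + (1-p)*0.000000] = 0.000000; exercise = 0.000000; V(3,3) = max -> 0.000000
  V(2,0) = exp(-r*dt) * [p*2.854983 + (1-p)*0.775988] = 1.985801; exercise = 1.309884; V(2,0) = max -> 1.985801
  V(2,1) = exp(-r*dt) * [p*0.775988 + (1-p)*0.000000] = 0.459703; exercise = 0.000000; V(2,1) = max -> 0.459703
  V(2,2) = exp(-r*dt) * [p*0.000000 + (1-p)*0.000000] = 0.000000; exercise = 0.000000; V(2,2) = max -> 0.000000
  V(1,0) = exp(-r*dt) * [p*1.985801 + (1-p)*0.459703] = 1.350862; exercise = 0.172723; V(1,0) = max -> 1.350862
  V(1,1) = exp(-r*dt) * [p*0.459703 + (1-p)*0.000000] = 0.272332; exercise = 0.000000; V(1,1) = max -> 0.272332
  V(0,0) = exp(-r*dt) * [p*1.350862 + (1-p)*0.272332] = 0.903612; exercise = 0.000000; V(0,0) = max -> 0.903612


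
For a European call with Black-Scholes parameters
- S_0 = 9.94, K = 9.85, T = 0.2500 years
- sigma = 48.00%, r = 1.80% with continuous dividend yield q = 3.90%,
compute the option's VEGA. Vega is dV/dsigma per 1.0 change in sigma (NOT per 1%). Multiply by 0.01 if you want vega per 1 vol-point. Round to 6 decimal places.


Answer: Vega = 1.945424

Derivation:
d1 = 0.1360231895; d2 = -0.1039768105
phi(d1) = 0.3952686229; exp(-qT) = 0.9902973771; exp(-rT) = 0.9955101098
Vega = S * exp(-qT) * phi(d1) * sqrt(T) = 9.9400 * 0.9902973771 * 0.3952686229 * 0.5000000000 = 1.945424


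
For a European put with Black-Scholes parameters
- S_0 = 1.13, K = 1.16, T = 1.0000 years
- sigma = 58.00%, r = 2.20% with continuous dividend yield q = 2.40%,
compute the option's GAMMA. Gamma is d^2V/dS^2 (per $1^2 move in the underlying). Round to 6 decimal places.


Answer: Gamma = 0.577204

Derivation:
d1 = 0.2413752200; d2 = -0.3386247800
phi(d1) = 0.3874883359; exp(-qT) = 0.9762857098; exp(-rT) = 0.9782402351
Gamma = exp(-qT) * phi(d1) / (S * sigma * sqrt(T)) = 0.9762857098 * 0.3874883359 / (1.1300 * 0.5800 * 1.0000000000) = 0.577204


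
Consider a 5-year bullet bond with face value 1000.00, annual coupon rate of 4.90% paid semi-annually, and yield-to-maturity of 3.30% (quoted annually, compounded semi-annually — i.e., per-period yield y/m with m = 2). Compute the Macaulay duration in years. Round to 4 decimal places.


Coupon per period c = face * coupon_rate / m = 24.500000
Periods per year m = 2; per-period yield y/m = 0.016500
Number of cashflows N = 10
Cashflows (t years, CF_t, discount factor 1/(1+y/m)^(m*t), PV):
  t = 0.5000: CF_t = 24.500000, DF = 0.983768, PV = 24.102312
  t = 1.0000: CF_t = 24.500000, DF = 0.967799, PV = 23.711079
  t = 1.5000: CF_t = 24.500000, DF = 0.952090, PV = 23.326197
  t = 2.0000: CF_t = 24.500000, DF = 0.936635, PV = 22.947562
  t = 2.5000: CF_t = 24.500000, DF = 0.921432, PV = 22.575073
  t = 3.0000: CF_t = 24.500000, DF = 0.906475, PV = 22.208631
  t = 3.5000: CF_t = 24.500000, DF = 0.891761, PV = 21.848137
  t = 4.0000: CF_t = 24.500000, DF = 0.877285, PV = 21.493494
  t = 4.5000: CF_t = 24.500000, DF = 0.863045, PV = 21.144608
  t = 5.0000: CF_t = 1024.500000, DF = 0.849036, PV = 869.837512
Price P = sum_t PV_t = 1073.194605
Macaulay numerator sum_t t * PV_t:
  t * PV_t at t = 0.5000: 12.051156
  t * PV_t at t = 1.0000: 23.711079
  t * PV_t at t = 1.5000: 34.989295
  t * PV_t at t = 2.0000: 45.895124
  t * PV_t at t = 2.5000: 56.437683
  t * PV_t at t = 3.0000: 66.625893
  t * PV_t at t = 3.5000: 76.468478
  t * PV_t at t = 4.0000: 85.973976
  t * PV_t at t = 4.5000: 95.150736
  t * PV_t at t = 5.0000: 4349.187562
Macaulay duration D = (sum_t t * PV_t) / P = 4846.490982 / 1073.194605 = 4.515948

Answer: Macaulay duration = 4.5159 years
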